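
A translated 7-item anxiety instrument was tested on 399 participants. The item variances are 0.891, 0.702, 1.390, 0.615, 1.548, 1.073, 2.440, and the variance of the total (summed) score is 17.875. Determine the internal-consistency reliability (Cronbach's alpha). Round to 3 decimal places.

α = 0.602

Σσ²ᵢ = 0.891 + 0.702 + 1.390 + 0.615 + 1.548 + 1.073 + 2.440 = 8.659
α = (k/(k−1))·(1 − Σσ²ᵢ/Var(T)) = (7/6)·(1 − 8.659/17.875) = 0.602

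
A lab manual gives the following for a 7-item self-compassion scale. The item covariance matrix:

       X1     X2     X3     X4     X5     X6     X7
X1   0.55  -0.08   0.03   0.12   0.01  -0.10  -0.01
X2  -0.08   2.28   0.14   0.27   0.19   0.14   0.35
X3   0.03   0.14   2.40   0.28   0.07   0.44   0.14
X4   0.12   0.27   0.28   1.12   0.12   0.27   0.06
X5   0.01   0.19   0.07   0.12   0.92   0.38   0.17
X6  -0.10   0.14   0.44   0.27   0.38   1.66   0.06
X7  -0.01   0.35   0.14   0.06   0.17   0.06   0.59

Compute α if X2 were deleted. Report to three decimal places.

α = 0.433

Remaining items: X1, X3, X4, X5, X6, X7 (k = 6).
sum of item variances = 0.55 + 2.40 + 1.12 + 0.92 + 1.66 + 0.59 = 7.24
σ²_T = 7.24 + 2 × 2.04 = 11.32
α (item deleted) = (6/5)·(1 − 7.24/11.32) = 0.433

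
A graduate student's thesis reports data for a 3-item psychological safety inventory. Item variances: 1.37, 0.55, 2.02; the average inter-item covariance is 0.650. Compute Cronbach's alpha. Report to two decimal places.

Cronbach's alpha = 0.75

sum of item variances = 1.37 + 0.55 + 2.02 = 3.94
Sum of the 3 distinct covariances = 3 × 0.650 = 1.950
Var(T) = sum of item variances + 2·Σcov = 3.94 + 2 × 1.950 = 7.840
α = (3/2)·(1 − 3.94/7.840) = 0.75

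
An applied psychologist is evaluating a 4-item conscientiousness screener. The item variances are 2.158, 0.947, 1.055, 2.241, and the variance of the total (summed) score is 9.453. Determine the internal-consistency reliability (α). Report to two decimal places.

ΣVar(i) = 2.158 + 0.947 + 1.055 + 2.241 = 6.401
α = (k/(k−1))·(1 − ΣVar(i)/total variance) = (4/3)·(1 − 6.401/9.453) = 0.43

α = 0.43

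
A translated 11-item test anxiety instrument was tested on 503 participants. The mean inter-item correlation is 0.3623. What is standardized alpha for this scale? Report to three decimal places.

Standardized α = k·r̄ / (1 + (k−1)·r̄) = 11 × 0.3623 / (1 + 10 × 0.3623)
  = 3.9853 / 4.6230 = 0.862

standardized alpha = 0.862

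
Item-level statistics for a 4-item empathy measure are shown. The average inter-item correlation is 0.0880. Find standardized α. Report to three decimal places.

Standardized α = k·r̄ / (1 + (k−1)·r̄) = 4 × 0.0880 / (1 + 3 × 0.0880)
  = 0.3520 / 1.2640 = 0.278

standardized α = 0.278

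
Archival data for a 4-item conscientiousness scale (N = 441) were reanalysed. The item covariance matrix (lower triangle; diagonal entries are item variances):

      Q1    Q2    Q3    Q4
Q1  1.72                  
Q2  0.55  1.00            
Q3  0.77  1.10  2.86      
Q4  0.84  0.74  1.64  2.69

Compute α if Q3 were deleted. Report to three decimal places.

α = 0.661

Remaining items: Q1, Q2, Q4 (k = 3).
ΣVar(i) = 1.72 + 1.00 + 2.69 = 5.41
σ²_total = 5.41 + 2 × 2.13 = 9.67
α (item deleted) = (3/2)·(1 − 5.41/9.67) = 0.661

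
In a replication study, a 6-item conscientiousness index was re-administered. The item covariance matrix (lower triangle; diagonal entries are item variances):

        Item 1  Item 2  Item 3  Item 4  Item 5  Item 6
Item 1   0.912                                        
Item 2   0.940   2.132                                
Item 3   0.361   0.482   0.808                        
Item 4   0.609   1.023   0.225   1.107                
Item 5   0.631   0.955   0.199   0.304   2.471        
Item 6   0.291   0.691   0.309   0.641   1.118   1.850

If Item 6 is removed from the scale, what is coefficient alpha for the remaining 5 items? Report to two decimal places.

α = 0.76

Remaining items: Item 1, Item 2, Item 3, Item 4, Item 5 (k = 5).
sum of item variances = 0.912 + 2.132 + 0.808 + 1.107 + 2.471 = 7.430
Var(T) = 7.430 + 2 × 5.729 = 18.888
α (item deleted) = (5/4)·(1 − 7.430/18.888) = 0.76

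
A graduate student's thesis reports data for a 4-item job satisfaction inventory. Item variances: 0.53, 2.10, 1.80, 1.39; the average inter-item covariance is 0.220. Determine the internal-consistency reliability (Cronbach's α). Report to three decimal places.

Cronbach's α = 0.416

ΣVar(i) = 0.53 + 2.10 + 1.80 + 1.39 = 5.82
Sum of the 6 distinct covariances = 6 × 0.220 = 1.320
σ²_T = ΣVar(i) + 2·Σcov = 5.82 + 2 × 1.320 = 8.460
α = (4/3)·(1 − 5.82/8.460) = 0.416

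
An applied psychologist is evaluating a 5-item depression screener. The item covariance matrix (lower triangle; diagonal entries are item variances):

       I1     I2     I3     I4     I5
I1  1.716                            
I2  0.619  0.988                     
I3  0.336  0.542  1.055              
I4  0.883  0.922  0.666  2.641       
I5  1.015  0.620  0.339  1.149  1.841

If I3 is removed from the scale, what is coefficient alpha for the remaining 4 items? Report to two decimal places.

coefficient alpha = 0.79

Remaining items: I1, I2, I4, I5 (k = 4).
Σσᵢ² = 1.716 + 0.988 + 2.641 + 1.841 = 7.186
total variance = 7.186 + 2 × 5.208 = 17.602
α (item deleted) = (4/3)·(1 − 7.186/17.602) = 0.79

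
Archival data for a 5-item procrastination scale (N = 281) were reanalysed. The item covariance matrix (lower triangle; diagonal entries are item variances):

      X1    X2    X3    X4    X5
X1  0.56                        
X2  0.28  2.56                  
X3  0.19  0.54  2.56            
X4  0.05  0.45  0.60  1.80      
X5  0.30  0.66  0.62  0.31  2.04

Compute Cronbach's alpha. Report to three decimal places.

Σσᵢ² = 0.56 + 2.56 + 2.56 + 1.80 + 2.04 = 9.52
Sum of off-diagonal covariances = 4.00
σ²_total = 9.52 + 2 × 4.00 = 17.52
α = (k/(k−1))·(1 − Σσᵢ²/σ²_total) = (5/4)·(1 − 9.52/17.52) = 0.571

Cronbach's alpha = 0.571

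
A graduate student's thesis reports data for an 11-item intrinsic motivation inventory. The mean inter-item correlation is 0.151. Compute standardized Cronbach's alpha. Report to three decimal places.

Standardized α = k·r̄ / (1 + (k−1)·r̄) = 11 × 0.151 / (1 + 10 × 0.151)
  = 1.6610 / 2.5100 = 0.662

α = 0.662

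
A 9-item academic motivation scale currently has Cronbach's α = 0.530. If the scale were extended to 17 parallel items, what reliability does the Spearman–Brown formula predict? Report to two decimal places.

Length factor m = 17/9 = 1.8889
α' = m·α / (1 + (m−1)·α)
   = 17/9 × 0.530 / (1 + (17/9 − 1) × 0.530)
   = 1.0011 / 1.4711 = 0.68

predicted reliability = 0.68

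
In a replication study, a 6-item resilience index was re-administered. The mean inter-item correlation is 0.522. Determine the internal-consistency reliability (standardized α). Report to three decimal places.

Standardized α = k·r̄ / (1 + (k−1)·r̄) = 6 × 0.522 / (1 + 5 × 0.522)
  = 3.1320 / 3.6100 = 0.868

α = 0.868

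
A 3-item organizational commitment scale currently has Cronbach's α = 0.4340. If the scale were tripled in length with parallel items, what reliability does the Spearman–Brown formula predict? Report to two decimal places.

predicted reliability = 0.70

Length factor m = 3
α' = m·α / (1 + (m−1)·α)
   = 3 × 0.4340 / (1 + (3 − 1) × 0.4340)
   = 1.3020 / 1.8680 = 0.70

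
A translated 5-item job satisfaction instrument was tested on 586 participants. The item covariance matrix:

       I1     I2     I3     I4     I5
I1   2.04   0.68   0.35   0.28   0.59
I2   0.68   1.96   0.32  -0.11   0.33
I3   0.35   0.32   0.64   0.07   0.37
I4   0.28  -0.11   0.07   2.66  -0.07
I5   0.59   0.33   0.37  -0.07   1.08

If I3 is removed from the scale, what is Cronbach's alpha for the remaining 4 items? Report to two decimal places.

α = 0.41

Remaining items: I1, I2, I4, I5 (k = 4).
ΣVar(i) = 2.04 + 1.96 + 2.66 + 1.08 = 7.74
σ²_T = 7.74 + 2 × 1.70 = 11.14
α (item deleted) = (4/3)·(1 − 7.74/11.14) = 0.41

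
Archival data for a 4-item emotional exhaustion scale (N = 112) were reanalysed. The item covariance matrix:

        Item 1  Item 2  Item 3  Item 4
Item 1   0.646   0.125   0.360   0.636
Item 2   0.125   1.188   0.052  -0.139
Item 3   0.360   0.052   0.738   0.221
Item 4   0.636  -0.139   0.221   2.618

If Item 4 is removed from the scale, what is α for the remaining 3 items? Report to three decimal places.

α = 0.442

Remaining items: Item 1, Item 2, Item 3 (k = 3).
ΣVar(i) = 0.646 + 1.188 + 0.738 = 2.572
σ²_T = 2.572 + 2 × 0.537 = 3.646
α (item deleted) = (3/2)·(1 − 2.572/3.646) = 0.442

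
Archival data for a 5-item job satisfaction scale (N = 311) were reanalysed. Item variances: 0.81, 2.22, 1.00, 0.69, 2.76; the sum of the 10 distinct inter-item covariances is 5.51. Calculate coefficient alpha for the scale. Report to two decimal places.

coefficient alpha = 0.74

Σσᵢ² = 0.81 + 2.22 + 1.00 + 0.69 + 2.76 = 7.48
Sum of distinct covariances = 5.51
σ²_total = Σσᵢ² + 2·Σcov = 7.48 + 2 × 5.51 = 18.50
α = (5/4)·(1 − 7.48/18.50) = 0.74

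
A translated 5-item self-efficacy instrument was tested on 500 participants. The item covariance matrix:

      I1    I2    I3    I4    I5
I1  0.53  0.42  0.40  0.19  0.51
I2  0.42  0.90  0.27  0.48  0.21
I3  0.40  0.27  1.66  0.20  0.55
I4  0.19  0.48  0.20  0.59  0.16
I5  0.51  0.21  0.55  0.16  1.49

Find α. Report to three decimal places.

α = 0.709

ΣVar(i) = 0.53 + 0.90 + 1.66 + 0.59 + 1.49 = 5.17
Σ_{i<j} σ_ij = 3.39
Var(T) = 5.17 + 2 × 3.39 = 11.95
α = (k/(k−1))·(1 − ΣVar(i)/Var(T)) = (5/4)·(1 − 5.17/11.95) = 0.709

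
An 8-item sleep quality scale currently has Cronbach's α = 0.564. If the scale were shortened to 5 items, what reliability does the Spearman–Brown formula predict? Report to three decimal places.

Length factor m = 5/8 = 0.6250
α' = m·α / (1 − (1−m)·α)
   = 5/8 × 0.564 / (1 − (1 − 5/8) × 0.564)
   = 0.3525 / 0.7885 = 0.447

predicted reliability = 0.447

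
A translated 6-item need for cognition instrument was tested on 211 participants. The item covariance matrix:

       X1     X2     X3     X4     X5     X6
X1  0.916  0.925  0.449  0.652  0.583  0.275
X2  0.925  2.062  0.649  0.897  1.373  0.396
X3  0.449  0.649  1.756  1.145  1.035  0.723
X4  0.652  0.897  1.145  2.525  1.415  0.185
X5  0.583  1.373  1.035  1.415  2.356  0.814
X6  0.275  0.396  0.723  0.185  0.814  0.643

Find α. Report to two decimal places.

α = 0.83

sum of item variances = 0.916 + 2.062 + 1.756 + 2.525 + 2.356 + 0.643 = 10.258
Σ_{i<j} σ_ij = 11.516
Var(T) = 10.258 + 2 × 11.516 = 33.290
α = (k/(k−1))·(1 − sum of item variances/Var(T)) = (6/5)·(1 − 10.258/33.290) = 0.83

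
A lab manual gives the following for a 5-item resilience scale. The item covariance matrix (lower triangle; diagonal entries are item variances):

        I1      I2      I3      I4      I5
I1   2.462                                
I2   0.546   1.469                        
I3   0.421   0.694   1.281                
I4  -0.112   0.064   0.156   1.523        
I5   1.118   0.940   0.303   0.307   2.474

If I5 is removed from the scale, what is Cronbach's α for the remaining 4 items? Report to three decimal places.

Cronbach's α = 0.459

Remaining items: I1, I2, I3, I4 (k = 4).
ΣVar(i) = 2.462 + 1.469 + 1.281 + 1.523 = 6.735
Var(T) = 6.735 + 2 × 1.769 = 10.273
α (item deleted) = (4/3)·(1 − 6.735/10.273) = 0.459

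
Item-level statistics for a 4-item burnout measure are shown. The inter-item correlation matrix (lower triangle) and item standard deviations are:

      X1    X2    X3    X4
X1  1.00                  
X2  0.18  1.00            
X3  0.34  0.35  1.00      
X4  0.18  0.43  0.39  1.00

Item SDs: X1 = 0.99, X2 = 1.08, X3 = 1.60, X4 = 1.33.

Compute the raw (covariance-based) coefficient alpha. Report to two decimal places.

Σσ²ᵢ = 0.99² + 1.08² + 1.60² + 1.33² = 6.4754
Covariances σ_ij = r_ij · s_i · s_j:
  σ(X1,X2) = 0.18 × 0.99 × 1.08 = 0.1925
  σ(X1,X3) = 0.34 × 0.99 × 1.60 = 0.5386
  σ(X1,X4) = 0.18 × 0.99 × 1.33 = 0.2370
  σ(X2,X3) = 0.35 × 1.08 × 1.60 = 0.6048
  σ(X2,X4) = 0.43 × 1.08 × 1.33 = 0.6177
  σ(X3,X4) = 0.39 × 1.60 × 1.33 = 0.8299
σ²_T = Σσ²ᵢ + 2·Σσ_ij = 6.4754 + 2 × 3.0205 = 12.5164
α = (4/3)·(1 − 6.4754/12.5164) = 0.64

α = 0.64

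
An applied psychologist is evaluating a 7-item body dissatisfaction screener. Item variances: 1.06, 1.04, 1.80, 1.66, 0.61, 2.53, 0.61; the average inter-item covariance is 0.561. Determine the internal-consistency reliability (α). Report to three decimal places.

α = 0.836

Σσ²ᵢ = 1.06 + 1.04 + 1.80 + 1.66 + 0.61 + 2.53 + 0.61 = 9.31
Sum of the 21 distinct covariances = 21 × 0.561 = 11.781
Var(T) = Σσ²ᵢ + 2·Σcov = 9.31 + 2 × 11.781 = 32.872
α = (7/6)·(1 − 9.31/32.872) = 0.836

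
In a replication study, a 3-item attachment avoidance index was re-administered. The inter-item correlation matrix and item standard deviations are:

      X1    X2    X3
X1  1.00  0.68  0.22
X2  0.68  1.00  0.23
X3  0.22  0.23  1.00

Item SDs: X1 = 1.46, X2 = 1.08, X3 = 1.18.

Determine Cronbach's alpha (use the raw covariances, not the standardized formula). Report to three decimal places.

Σσ²ᵢ = 1.46² + 1.08² + 1.18² = 4.6904
Covariances σ_ij = r_ij · s_i · s_j:
  σ(X1,X2) = 0.68 × 1.46 × 1.08 = 1.0722
  σ(X1,X3) = 0.22 × 1.46 × 1.18 = 0.3790
  σ(X2,X3) = 0.23 × 1.08 × 1.18 = 0.2931
σ²_T = Σσ²ᵢ + 2·Σσ_ij = 4.6904 + 2 × 1.7443 = 8.1790
α = (3/2)·(1 − 4.6904/8.1790) = 0.640

α = 0.640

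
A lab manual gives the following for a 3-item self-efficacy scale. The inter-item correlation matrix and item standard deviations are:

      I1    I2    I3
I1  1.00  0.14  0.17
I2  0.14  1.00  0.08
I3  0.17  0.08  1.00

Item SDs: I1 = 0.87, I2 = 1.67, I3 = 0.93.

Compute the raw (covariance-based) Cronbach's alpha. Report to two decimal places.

Σσ²ᵢ = 0.87² + 1.67² + 0.93² = 4.4107
Covariances σ_ij = r_ij · s_i · s_j:
  σ(I1,I2) = 0.14 × 0.87 × 1.67 = 0.2034
  σ(I1,I3) = 0.17 × 0.87 × 0.93 = 0.1375
  σ(I2,I3) = 0.08 × 1.67 × 0.93 = 0.1242
σ²_T = Σσ²ᵢ + 2·Σσ_ij = 4.4107 + 2 × 0.4651 = 5.3409
α = (3/2)·(1 − 4.4107/5.3409) = 0.26

Cronbach's alpha = 0.26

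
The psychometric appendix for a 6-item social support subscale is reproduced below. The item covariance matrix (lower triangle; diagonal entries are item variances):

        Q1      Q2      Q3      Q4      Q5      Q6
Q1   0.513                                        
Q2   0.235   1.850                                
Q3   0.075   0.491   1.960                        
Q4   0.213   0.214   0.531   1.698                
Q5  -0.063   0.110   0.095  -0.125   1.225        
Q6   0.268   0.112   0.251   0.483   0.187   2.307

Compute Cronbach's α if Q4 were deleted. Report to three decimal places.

Remaining items: Q1, Q2, Q3, Q5, Q6 (k = 5).
Σσᵢ² = 0.513 + 1.850 + 1.960 + 1.225 + 2.307 = 7.855
total variance = 7.855 + 2 × 1.761 = 11.377
α (item deleted) = (5/4)·(1 − 7.855/11.377) = 0.387

Cronbach's α = 0.387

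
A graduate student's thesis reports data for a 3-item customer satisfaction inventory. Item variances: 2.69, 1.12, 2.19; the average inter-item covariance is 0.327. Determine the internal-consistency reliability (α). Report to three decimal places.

α = 0.370

ΣVar(i) = 2.69 + 1.12 + 2.19 = 6.00
Sum of the 3 distinct covariances = 3 × 0.327 = 0.981
total variance = ΣVar(i) + 2·Σcov = 6.00 + 2 × 0.981 = 7.962
α = (3/2)·(1 − 6.00/7.962) = 0.370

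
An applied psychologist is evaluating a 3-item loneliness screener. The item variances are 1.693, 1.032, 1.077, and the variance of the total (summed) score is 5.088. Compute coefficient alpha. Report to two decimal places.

Σσᵢ² = 1.693 + 1.032 + 1.077 = 3.802
α = (k/(k−1))·(1 − Σσᵢ²/total variance) = (3/2)·(1 − 3.802/5.088) = 0.38

α = 0.38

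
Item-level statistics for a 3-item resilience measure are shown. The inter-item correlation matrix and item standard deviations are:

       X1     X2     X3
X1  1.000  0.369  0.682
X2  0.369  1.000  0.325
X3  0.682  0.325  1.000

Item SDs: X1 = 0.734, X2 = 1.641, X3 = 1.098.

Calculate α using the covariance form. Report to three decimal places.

α = 0.624

Σσ²ᵢ = 0.734² + 1.641² + 1.098² = 4.4372
Covariances σ_ij = r_ij · s_i · s_j:
  σ(X1,X2) = 0.369 × 0.734 × 1.641 = 0.4445
  σ(X1,X3) = 0.682 × 0.734 × 1.098 = 0.5496
  σ(X2,X3) = 0.325 × 1.641 × 1.098 = 0.5856
σ²_T = Σσ²ᵢ + 2·Σσ_ij = 4.4372 + 2 × 1.5797 = 7.5966
α = (3/2)·(1 − 4.4372/7.5966) = 0.624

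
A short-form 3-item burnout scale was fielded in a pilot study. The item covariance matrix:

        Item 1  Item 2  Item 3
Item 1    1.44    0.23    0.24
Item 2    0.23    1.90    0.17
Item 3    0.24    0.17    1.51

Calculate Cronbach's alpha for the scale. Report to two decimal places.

sum of item variances = 1.44 + 1.90 + 1.51 = 4.85
Sum of off-diagonal covariances = 0.64
Var(T) = 4.85 + 2 × 0.64 = 6.13
α = (k/(k−1))·(1 − sum of item variances/Var(T)) = (3/2)·(1 − 4.85/6.13) = 0.31

Cronbach's alpha = 0.31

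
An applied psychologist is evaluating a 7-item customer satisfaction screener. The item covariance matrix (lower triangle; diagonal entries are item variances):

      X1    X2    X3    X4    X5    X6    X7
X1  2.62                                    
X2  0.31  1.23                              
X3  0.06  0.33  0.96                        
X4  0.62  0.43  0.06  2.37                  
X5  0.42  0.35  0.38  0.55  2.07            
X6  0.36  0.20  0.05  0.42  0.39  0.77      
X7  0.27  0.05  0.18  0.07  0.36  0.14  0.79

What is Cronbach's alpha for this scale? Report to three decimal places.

Σσᵢ² = 2.62 + 1.23 + 0.96 + 2.37 + 2.07 + 0.77 + 0.79 = 10.81
Sum of off-diagonal covariances = 6.00
σ²_total = 10.81 + 2 × 6.00 = 22.81
α = (k/(k−1))·(1 − Σσᵢ²/σ²_total) = (7/6)·(1 − 10.81/22.81) = 0.614

Cronbach's alpha = 0.614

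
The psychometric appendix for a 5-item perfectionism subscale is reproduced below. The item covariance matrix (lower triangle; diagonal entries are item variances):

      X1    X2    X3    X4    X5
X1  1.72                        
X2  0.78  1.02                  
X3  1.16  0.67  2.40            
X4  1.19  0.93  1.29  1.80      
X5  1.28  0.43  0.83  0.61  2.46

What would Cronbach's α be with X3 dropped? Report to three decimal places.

Cronbach's α = 0.798

Remaining items: X1, X2, X4, X5 (k = 4).
Σσ²ᵢ = 1.72 + 1.02 + 1.80 + 2.46 = 7.00
Var(T) = 7.00 + 2 × 5.22 = 17.44
α (item deleted) = (4/3)·(1 − 7.00/17.44) = 0.798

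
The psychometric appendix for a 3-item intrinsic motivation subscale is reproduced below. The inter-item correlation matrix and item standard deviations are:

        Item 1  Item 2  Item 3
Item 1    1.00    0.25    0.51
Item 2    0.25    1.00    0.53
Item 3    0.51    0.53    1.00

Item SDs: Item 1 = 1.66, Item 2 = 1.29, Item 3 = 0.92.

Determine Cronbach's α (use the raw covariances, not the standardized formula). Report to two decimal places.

Σσ²ᵢ = 1.66² + 1.29² + 0.92² = 5.2661
Covariances σ_ij = r_ij · s_i · s_j:
  σ(Item 1,Item 2) = 0.25 × 1.66 × 1.29 = 0.5353
  σ(Item 1,Item 3) = 0.51 × 1.66 × 0.92 = 0.7789
  σ(Item 2,Item 3) = 0.53 × 1.29 × 0.92 = 0.6290
σ²_T = Σσ²ᵢ + 2·Σσ_ij = 5.2661 + 2 × 1.9432 = 9.1525
α = (3/2)·(1 − 5.2661/9.1525) = 0.64

α = 0.64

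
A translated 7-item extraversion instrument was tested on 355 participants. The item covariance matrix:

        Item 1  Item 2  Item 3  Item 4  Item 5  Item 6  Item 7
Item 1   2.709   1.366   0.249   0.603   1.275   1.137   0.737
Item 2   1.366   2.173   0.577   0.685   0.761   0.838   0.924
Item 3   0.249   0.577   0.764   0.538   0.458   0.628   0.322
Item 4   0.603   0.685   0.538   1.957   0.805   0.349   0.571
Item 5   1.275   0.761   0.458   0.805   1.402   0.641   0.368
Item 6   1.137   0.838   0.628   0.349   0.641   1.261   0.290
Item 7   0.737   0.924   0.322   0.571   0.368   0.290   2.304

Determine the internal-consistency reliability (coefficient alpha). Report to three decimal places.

α = 0.807

ΣVar(i) = 2.709 + 2.173 + 0.764 + 1.957 + 1.402 + 1.261 + 2.304 = 12.570
Σ_{i<j} σ_ij = 14.122
σ²_total = 12.570 + 2 × 14.122 = 40.814
α = (k/(k−1))·(1 − ΣVar(i)/σ²_total) = (7/6)·(1 − 12.570/40.814) = 0.807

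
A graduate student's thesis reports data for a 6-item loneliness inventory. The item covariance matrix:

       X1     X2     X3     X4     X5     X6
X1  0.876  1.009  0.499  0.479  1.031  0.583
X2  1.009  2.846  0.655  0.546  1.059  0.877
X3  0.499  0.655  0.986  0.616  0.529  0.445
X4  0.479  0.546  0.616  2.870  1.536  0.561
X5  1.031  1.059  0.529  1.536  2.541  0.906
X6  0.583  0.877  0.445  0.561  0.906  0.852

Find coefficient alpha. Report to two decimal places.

ΣVar(i) = 0.876 + 2.846 + 0.986 + 2.870 + 2.541 + 0.852 = 10.971
Sum of the distinct covariances = 11.331
σ²_T = 10.971 + 2 × 11.331 = 33.633
α = (k/(k−1))·(1 − ΣVar(i)/σ²_T) = (6/5)·(1 − 10.971/33.633) = 0.81

α = 0.81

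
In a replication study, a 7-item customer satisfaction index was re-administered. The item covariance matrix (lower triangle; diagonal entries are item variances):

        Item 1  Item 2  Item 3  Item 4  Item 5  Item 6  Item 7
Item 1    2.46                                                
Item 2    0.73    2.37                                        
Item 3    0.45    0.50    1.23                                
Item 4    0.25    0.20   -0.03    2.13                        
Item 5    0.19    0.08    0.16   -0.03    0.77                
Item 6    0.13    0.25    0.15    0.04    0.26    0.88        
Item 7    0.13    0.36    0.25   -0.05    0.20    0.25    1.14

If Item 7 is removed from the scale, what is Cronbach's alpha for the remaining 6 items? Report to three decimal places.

Remaining items: Item 1, Item 2, Item 3, Item 4, Item 5, Item 6 (k = 6).
Σσ²ᵢ = 2.46 + 2.37 + 1.23 + 2.13 + 0.77 + 0.88 = 9.84
σ²_T = 9.84 + 2 × 3.33 = 16.50
α (item deleted) = (6/5)·(1 − 9.84/16.50) = 0.484

Cronbach's alpha = 0.484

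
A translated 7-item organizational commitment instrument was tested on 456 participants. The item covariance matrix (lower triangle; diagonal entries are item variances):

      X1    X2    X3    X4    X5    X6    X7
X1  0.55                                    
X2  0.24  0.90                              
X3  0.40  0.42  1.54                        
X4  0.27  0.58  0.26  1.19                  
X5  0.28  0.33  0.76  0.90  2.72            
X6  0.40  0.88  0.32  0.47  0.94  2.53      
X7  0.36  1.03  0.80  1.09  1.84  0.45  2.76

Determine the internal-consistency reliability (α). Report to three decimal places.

sum of item variances = 0.55 + 0.90 + 1.54 + 1.19 + 2.72 + 2.53 + 2.76 = 12.19
Σ_{i<j} σ_ij = 13.02
total variance = 12.19 + 2 × 13.02 = 38.23
α = (k/(k−1))·(1 − sum of item variances/total variance) = (7/6)·(1 − 12.19/38.23) = 0.795

α = 0.795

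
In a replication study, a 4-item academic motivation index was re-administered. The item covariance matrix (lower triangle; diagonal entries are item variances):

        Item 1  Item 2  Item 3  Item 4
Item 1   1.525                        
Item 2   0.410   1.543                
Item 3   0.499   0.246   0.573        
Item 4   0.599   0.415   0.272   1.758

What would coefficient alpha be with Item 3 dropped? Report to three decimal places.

Remaining items: Item 1, Item 2, Item 4 (k = 3).
Σσ²ᵢ = 1.525 + 1.543 + 1.758 = 4.826
σ²_total = 4.826 + 2 × 1.424 = 7.674
α (item deleted) = (3/2)·(1 − 4.826/7.674) = 0.557

α = 0.557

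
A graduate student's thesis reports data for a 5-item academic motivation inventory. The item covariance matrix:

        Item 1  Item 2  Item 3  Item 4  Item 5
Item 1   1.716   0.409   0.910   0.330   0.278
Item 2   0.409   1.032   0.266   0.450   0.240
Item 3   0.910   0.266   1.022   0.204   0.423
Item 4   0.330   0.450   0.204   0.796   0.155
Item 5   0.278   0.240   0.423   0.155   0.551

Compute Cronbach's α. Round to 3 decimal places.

Σσ²ᵢ = 1.716 + 1.032 + 1.022 + 0.796 + 0.551 = 5.117
Sum of off-diagonal covariances = 3.665
total variance = 5.117 + 2 × 3.665 = 12.447
α = (k/(k−1))·(1 − Σσ²ᵢ/total variance) = (5/4)·(1 − 5.117/12.447) = 0.736

α = 0.736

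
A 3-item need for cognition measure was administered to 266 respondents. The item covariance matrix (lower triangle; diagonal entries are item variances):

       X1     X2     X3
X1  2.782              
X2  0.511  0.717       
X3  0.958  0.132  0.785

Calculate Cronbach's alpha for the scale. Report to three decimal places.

α = 0.642

ΣVar(i) = 2.782 + 0.717 + 0.785 = 4.284
Sum of the distinct covariances = 1.601
total variance = 4.284 + 2 × 1.601 = 7.486
α = (k/(k−1))·(1 − ΣVar(i)/total variance) = (3/2)·(1 − 4.284/7.486) = 0.642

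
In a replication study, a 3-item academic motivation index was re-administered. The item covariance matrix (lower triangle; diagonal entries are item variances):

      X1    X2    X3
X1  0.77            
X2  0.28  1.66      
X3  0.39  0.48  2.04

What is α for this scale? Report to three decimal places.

α = 0.510

Σσ²ᵢ = 0.77 + 1.66 + 2.04 = 4.47
Σ_{i<j} σ_ij = 1.15
σ²_T = 4.47 + 2 × 1.15 = 6.77
α = (k/(k−1))·(1 − Σσ²ᵢ/σ²_T) = (3/2)·(1 − 4.47/6.77) = 0.510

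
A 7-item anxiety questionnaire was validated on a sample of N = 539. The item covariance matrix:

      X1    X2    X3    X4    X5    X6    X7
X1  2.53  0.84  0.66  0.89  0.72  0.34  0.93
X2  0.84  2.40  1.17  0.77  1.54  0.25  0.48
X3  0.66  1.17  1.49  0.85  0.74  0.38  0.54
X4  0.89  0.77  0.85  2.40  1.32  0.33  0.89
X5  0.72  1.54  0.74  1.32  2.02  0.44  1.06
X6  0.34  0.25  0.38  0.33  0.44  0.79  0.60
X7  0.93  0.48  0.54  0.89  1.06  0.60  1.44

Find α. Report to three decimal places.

ΣVar(i) = 2.53 + 2.40 + 1.49 + 2.40 + 2.02 + 0.79 + 1.44 = 13.07
Sum of off-diagonal covariances = 15.74
Var(T) = 13.07 + 2 × 15.74 = 44.55
α = (k/(k−1))·(1 − ΣVar(i)/Var(T)) = (7/6)·(1 − 13.07/44.55) = 0.824

α = 0.824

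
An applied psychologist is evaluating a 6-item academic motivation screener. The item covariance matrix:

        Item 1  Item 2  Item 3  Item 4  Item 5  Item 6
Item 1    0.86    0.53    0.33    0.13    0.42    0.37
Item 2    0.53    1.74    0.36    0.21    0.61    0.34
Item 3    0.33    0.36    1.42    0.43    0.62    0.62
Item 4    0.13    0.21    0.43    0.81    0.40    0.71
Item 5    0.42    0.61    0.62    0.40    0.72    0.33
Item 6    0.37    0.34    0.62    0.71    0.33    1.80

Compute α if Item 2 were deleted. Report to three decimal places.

α = 0.761

Remaining items: Item 1, Item 3, Item 4, Item 5, Item 6 (k = 5).
Σσᵢ² = 0.86 + 1.42 + 0.81 + 0.72 + 1.80 = 5.61
total variance = 5.61 + 2 × 4.36 = 14.33
α (item deleted) = (5/4)·(1 − 5.61/14.33) = 0.761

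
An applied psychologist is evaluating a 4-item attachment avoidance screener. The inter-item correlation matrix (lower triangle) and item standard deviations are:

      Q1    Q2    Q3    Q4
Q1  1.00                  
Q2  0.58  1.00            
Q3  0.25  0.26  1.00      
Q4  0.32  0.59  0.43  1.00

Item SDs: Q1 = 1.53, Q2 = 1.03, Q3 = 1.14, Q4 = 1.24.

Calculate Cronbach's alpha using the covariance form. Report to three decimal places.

Σσ²ᵢ = 1.53² + 1.03² + 1.14² + 1.24² = 6.2390
Covariances σ_ij = r_ij · s_i · s_j:
  σ(Q1,Q2) = 0.58 × 1.53 × 1.03 = 0.9140
  σ(Q1,Q3) = 0.25 × 1.53 × 1.14 = 0.4360
  σ(Q1,Q4) = 0.32 × 1.53 × 1.24 = 0.6071
  σ(Q2,Q3) = 0.26 × 1.03 × 1.14 = 0.3053
  σ(Q2,Q4) = 0.59 × 1.03 × 1.24 = 0.7535
  σ(Q3,Q4) = 0.43 × 1.14 × 1.24 = 0.6078
σ²_T = Σσ²ᵢ + 2·Σσ_ij = 6.2390 + 2 × 3.6237 = 13.4864
α = (4/3)·(1 − 6.2390/13.4864) = 0.717

α = 0.717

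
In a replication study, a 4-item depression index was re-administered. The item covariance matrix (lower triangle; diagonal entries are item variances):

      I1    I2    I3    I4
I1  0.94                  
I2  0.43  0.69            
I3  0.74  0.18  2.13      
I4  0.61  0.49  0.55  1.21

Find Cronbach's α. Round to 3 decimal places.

sum of item variances = 0.94 + 0.69 + 2.13 + 1.21 = 4.97
Sum of the distinct covariances = 3.00
total variance = 4.97 + 2 × 3.00 = 10.97
α = (k/(k−1))·(1 − sum of item variances/total variance) = (4/3)·(1 − 4.97/10.97) = 0.729

Cronbach's α = 0.729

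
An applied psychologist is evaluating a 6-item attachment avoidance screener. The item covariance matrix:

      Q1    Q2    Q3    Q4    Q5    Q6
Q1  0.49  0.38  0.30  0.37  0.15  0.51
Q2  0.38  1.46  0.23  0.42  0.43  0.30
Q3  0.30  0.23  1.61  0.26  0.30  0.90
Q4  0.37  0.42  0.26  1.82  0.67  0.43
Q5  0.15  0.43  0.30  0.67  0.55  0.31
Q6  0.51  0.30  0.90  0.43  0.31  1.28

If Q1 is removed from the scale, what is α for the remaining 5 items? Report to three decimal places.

α = 0.698

Remaining items: Q2, Q3, Q4, Q5, Q6 (k = 5).
sum of item variances = 1.46 + 1.61 + 1.82 + 0.55 + 1.28 = 6.72
σ²_T = 6.72 + 2 × 4.25 = 15.22
α (item deleted) = (5/4)·(1 − 6.72/15.22) = 0.698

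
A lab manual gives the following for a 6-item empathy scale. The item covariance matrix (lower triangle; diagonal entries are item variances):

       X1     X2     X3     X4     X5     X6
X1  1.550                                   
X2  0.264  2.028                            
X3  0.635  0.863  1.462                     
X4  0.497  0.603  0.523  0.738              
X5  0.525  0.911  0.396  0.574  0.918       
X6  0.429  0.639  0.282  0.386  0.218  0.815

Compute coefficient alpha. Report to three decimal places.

α = 0.808

ΣVar(i) = 1.550 + 2.028 + 1.462 + 0.738 + 0.918 + 0.815 = 7.511
Σ_{i<j} σ_ij = 7.745
σ²_T = 7.511 + 2 × 7.745 = 23.001
α = (k/(k−1))·(1 − ΣVar(i)/σ²_T) = (6/5)·(1 − 7.511/23.001) = 0.808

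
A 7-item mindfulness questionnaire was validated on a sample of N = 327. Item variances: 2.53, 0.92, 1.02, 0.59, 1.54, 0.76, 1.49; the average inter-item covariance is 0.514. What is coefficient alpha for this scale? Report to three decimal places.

sum of item variances = 2.53 + 0.92 + 1.02 + 0.59 + 1.54 + 0.76 + 1.49 = 8.85
Sum of the 21 distinct covariances = 21 × 0.514 = 10.794
total variance = sum of item variances + 2·Σcov = 8.85 + 2 × 10.794 = 30.438
α = (7/6)·(1 − 8.85/30.438) = 0.827

coefficient alpha = 0.827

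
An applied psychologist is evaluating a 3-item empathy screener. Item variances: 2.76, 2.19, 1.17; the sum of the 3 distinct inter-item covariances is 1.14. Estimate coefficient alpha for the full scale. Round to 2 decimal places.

coefficient alpha = 0.41

Σσ²ᵢ = 2.76 + 2.19 + 1.17 = 6.12
Sum of distinct covariances = 1.14
σ²_T = Σσ²ᵢ + 2·Σcov = 6.12 + 2 × 1.14 = 8.40
α = (3/2)·(1 − 6.12/8.40) = 0.41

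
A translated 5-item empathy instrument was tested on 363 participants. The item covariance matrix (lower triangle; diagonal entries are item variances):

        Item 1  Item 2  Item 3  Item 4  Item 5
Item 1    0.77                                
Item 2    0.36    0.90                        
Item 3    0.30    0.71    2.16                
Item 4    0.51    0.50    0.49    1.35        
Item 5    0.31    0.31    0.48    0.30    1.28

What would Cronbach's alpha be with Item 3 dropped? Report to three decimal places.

α = 0.688

Remaining items: Item 1, Item 2, Item 4, Item 5 (k = 4).
sum of item variances = 0.77 + 0.90 + 1.35 + 1.28 = 4.30
total variance = 4.30 + 2 × 2.29 = 8.88
α (item deleted) = (4/3)·(1 − 4.30/8.88) = 0.688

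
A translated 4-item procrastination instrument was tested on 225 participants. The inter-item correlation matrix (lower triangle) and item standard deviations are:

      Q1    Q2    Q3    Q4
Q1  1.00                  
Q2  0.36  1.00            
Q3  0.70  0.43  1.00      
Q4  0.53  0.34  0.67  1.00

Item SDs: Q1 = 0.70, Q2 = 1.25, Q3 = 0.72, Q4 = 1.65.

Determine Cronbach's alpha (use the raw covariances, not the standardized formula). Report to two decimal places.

Σσ²ᵢ = 0.70² + 1.25² + 0.72² + 1.65² = 5.2934
Covariances σ_ij = r_ij · s_i · s_j:
  σ(Q1,Q2) = 0.36 × 0.70 × 1.25 = 0.3150
  σ(Q1,Q3) = 0.70 × 0.70 × 0.72 = 0.3528
  σ(Q1,Q4) = 0.53 × 0.70 × 1.65 = 0.6121
  σ(Q2,Q3) = 0.43 × 1.25 × 0.72 = 0.3870
  σ(Q2,Q4) = 0.34 × 1.25 × 1.65 = 0.7013
  σ(Q3,Q4) = 0.67 × 0.72 × 1.65 = 0.7960
σ²_T = Σσ²ᵢ + 2·Σσ_ij = 5.2934 + 2 × 3.1642 = 11.6218
α = (4/3)·(1 − 5.2934/11.6218) = 0.73

α = 0.73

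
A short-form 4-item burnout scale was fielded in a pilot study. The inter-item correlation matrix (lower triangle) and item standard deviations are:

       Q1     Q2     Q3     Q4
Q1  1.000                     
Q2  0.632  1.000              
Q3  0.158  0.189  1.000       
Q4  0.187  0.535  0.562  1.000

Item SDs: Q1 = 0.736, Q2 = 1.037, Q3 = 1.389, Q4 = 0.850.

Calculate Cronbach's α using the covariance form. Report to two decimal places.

Σσ²ᵢ = 0.736² + 1.037² + 1.389² + 0.850² = 4.2689
Covariances σ_ij = r_ij · s_i · s_j:
  σ(Q1,Q2) = 0.632 × 0.736 × 1.037 = 0.4824
  σ(Q1,Q3) = 0.158 × 0.736 × 1.389 = 0.1615
  σ(Q1,Q4) = 0.187 × 0.736 × 0.850 = 0.1170
  σ(Q2,Q3) = 0.189 × 1.037 × 1.389 = 0.2722
  σ(Q2,Q4) = 0.535 × 1.037 × 0.850 = 0.4716
  σ(Q3,Q4) = 0.562 × 1.389 × 0.850 = 0.6635
σ²_T = Σσ²ᵢ + 2·Σσ_ij = 4.2689 + 2 × 2.1682 = 8.6053
α = (4/3)·(1 − 4.2689/8.6053) = 0.67

α = 0.67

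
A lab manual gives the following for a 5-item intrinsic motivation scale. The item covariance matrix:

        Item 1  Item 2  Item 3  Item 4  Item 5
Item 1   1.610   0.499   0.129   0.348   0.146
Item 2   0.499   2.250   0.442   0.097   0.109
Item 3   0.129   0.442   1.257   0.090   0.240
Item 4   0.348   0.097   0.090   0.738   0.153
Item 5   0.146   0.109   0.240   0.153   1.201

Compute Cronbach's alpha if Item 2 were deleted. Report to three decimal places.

α = 0.420

Remaining items: Item 1, Item 3, Item 4, Item 5 (k = 4).
sum of item variances = 1.610 + 1.257 + 0.738 + 1.201 = 4.806
σ²_T = 4.806 + 2 × 1.106 = 7.018
α (item deleted) = (4/3)·(1 − 4.806/7.018) = 0.420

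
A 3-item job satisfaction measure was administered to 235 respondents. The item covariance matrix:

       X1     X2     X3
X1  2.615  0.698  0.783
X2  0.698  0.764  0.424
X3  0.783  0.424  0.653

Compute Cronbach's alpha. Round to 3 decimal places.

Σσ²ᵢ = 2.615 + 0.764 + 0.653 = 4.032
Sum of the distinct covariances = 1.905
Var(T) = 4.032 + 2 × 1.905 = 7.842
α = (k/(k−1))·(1 − Σσ²ᵢ/Var(T)) = (3/2)·(1 − 4.032/7.842) = 0.729

α = 0.729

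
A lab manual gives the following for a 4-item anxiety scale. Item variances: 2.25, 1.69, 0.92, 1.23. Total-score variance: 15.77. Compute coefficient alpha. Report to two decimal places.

Σσᵢ² = 2.25 + 1.69 + 0.92 + 1.23 = 6.09
α = (k/(k−1))·(1 − Σσᵢ²/σ²_T) = (4/3)·(1 − 6.09/15.77) = 0.82

α = 0.82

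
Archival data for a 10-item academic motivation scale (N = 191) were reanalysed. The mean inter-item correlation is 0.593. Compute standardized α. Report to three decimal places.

standardized α = 0.936

Standardized α = k·r̄ / (1 + (k−1)·r̄) = 10 × 0.593 / (1 + 9 × 0.593)
  = 5.9300 / 6.3370 = 0.936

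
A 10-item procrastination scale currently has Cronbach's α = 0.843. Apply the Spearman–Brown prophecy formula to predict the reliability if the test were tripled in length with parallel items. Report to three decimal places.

Length factor m = 3
α' = m·α / (1 + (m−1)·α)
   = 3 × 0.843 / (1 + (3 − 1) × 0.843)
   = 2.5290 / 2.6860 = 0.942

predicted reliability = 0.942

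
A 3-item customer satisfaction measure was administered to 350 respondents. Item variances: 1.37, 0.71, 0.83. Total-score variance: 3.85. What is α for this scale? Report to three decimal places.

sum of item variances = 1.37 + 0.71 + 0.83 = 2.91
α = (k/(k−1))·(1 − sum of item variances/Var(T)) = (3/2)·(1 − 2.91/3.85) = 0.366

α = 0.366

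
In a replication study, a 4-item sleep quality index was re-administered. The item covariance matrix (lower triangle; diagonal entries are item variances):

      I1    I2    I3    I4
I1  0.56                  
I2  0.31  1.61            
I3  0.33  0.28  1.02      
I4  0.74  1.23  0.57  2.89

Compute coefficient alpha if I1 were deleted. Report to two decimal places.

Remaining items: I2, I3, I4 (k = 3).
Σσᵢ² = 1.61 + 1.02 + 2.89 = 5.52
total variance = 5.52 + 2 × 2.08 = 9.68
α (item deleted) = (3/2)·(1 − 5.52/9.68) = 0.64

α = 0.64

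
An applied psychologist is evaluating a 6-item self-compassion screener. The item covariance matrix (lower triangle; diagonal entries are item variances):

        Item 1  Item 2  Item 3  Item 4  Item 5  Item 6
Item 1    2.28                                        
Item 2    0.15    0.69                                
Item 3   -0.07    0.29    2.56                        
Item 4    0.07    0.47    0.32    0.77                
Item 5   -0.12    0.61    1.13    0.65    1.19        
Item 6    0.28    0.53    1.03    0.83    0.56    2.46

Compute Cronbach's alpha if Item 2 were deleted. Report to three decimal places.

Remaining items: Item 1, Item 3, Item 4, Item 5, Item 6 (k = 5).
Σσ²ᵢ = 2.28 + 2.56 + 0.77 + 1.19 + 2.46 = 9.26
σ²_T = 9.26 + 2 × 4.68 = 18.62
α (item deleted) = (5/4)·(1 − 9.26/18.62) = 0.628

Cronbach's alpha = 0.628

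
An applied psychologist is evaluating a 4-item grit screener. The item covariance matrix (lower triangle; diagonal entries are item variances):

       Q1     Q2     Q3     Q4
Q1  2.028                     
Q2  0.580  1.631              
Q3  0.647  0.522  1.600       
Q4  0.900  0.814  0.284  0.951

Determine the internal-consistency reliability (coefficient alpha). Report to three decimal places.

α = 0.729

Σσᵢ² = 2.028 + 1.631 + 1.600 + 0.951 = 6.210
Sum of off-diagonal covariances = 3.747
σ²_total = 6.210 + 2 × 3.747 = 13.704
α = (k/(k−1))·(1 − Σσᵢ²/σ²_total) = (4/3)·(1 − 6.210/13.704) = 0.729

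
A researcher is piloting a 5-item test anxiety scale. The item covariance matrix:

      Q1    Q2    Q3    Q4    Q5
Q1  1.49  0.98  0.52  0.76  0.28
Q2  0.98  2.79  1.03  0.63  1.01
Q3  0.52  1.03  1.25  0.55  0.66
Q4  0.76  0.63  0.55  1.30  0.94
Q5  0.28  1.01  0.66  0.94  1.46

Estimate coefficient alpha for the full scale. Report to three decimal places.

coefficient alpha = 0.800

sum of item variances = 1.49 + 2.79 + 1.25 + 1.30 + 1.46 = 8.29
Sum of off-diagonal covariances = 7.36
σ²_T = 8.29 + 2 × 7.36 = 23.01
α = (k/(k−1))·(1 − sum of item variances/σ²_T) = (5/4)·(1 − 8.29/23.01) = 0.800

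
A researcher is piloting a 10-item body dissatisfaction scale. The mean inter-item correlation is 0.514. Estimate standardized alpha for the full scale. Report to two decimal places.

Standardized α = k·r̄ / (1 + (k−1)·r̄) = 10 × 0.514 / (1 + 9 × 0.514)
  = 5.1400 / 5.6260 = 0.91

standardized alpha = 0.91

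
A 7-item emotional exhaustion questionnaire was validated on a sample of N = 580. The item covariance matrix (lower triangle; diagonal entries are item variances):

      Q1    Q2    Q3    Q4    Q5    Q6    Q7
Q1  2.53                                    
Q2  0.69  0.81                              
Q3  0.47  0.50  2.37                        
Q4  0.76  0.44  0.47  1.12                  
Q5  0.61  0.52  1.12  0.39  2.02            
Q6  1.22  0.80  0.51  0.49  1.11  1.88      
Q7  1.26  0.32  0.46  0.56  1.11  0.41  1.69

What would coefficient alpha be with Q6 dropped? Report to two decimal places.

α = 0.78

Remaining items: Q1, Q2, Q3, Q4, Q5, Q7 (k = 6).
Σσᵢ² = 2.53 + 0.81 + 2.37 + 1.12 + 2.02 + 1.69 = 10.54
σ²_total = 10.54 + 2 × 9.68 = 29.90
α (item deleted) = (6/5)·(1 − 10.54/29.90) = 0.78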